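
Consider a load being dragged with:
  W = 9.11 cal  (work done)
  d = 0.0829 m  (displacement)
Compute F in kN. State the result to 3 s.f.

Solving W = F·d for F: F = W/d.
W = 9.11 cal = 38.12 J; d = 0.0829 m.
F = 459.8 N  (the unit combination reduces to kg·m/s² = N)
459.8 N × (1 kN / 1000 N) = 0.4598 kN

0.460 kN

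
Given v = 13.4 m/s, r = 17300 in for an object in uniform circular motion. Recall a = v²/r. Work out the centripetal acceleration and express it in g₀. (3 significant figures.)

0.0417 g₀

a is given directly by: a = v²/r.
v = 13.4 m/s; r = 17300 in = 439.4 m.
a = 0.4086 m/s²
0.4086 m/s² × (1 g₀ / 9.807 m/s²) = 0.04167 g₀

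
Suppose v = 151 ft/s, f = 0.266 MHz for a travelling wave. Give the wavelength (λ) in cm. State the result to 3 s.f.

0.0173 cm

Solving v = f·λ for λ: λ = v/f.
v = 151 ft/s = 46.02 m/s; f = 0.266 MHz = 2.660×10^5 Hz.
λ = 1.730×10^-4 m
1.730×10^-4 m × (1 cm / 0.01000 m) = 0.01730 cm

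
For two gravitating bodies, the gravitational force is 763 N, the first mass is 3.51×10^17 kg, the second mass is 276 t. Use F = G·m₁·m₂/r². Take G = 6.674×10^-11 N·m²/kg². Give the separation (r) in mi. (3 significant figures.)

From Newton's law of gravitation: r = √(G·m₁m₂/F).
F = 763 N; m₁ = 3.51×10^17 kg; m₂ = 276 t = 2.760×10^5 kg; G = 6.674×10^-11 N·m²/kg².
r = 92053 m
92053 m × (1 mi / 1609 m) = 57.20 mi

57.2 mi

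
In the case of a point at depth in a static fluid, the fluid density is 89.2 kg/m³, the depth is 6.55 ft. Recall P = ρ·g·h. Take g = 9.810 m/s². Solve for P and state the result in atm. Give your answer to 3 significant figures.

0.0172 atm

P is given directly by: P = ρgh.
ρ = 89.2 kg/m³; h = 6.55 ft = 1.996 m; g = 9.810 m/s².
P = 1747 Pa
1747 Pa × (1 atm / 1.013×10^5 Pa) = 0.01724 atm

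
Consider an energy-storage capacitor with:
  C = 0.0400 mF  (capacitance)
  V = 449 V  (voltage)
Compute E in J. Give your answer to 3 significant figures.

4.03 J

E is given directly by: E = ½CV².
C = 0.0400 mF = 4.000×10^-5 F; V = 449 V.
E = 4.032 J  (the unit combination reduces to kg·m²/s² = J)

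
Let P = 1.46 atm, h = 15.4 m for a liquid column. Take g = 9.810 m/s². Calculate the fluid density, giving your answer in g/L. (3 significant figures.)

Rearranging P = ρ·g·h for ρ: ρ = P/(g·h).
P = 1.46 atm = 1.479×10^5 Pa; h = 15.4 m; g = 9.810 m/s².
ρ = 979.2 kg/m³
Since 1 g/L = 1 kg/m³, 979.2 g/L.

979 g/L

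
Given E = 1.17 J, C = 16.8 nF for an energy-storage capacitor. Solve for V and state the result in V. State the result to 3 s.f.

11800 V

Rearranging: V = √(2E/C).
E = 1.17 J; C = 16.8 nF = 1.680×10^-8 F.
V = 11802 V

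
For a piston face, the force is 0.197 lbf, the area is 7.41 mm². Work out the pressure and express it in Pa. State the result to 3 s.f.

Directly: P = F/A.
F = 0.197 lbf = 0.8763 N; A = 7.41 mm² = 7.410×10^-6 m².
P = 1.183×10^5 Pa  (the unit combination reduces to kg/(m·s²) = Pa)

1.18×10^5 Pa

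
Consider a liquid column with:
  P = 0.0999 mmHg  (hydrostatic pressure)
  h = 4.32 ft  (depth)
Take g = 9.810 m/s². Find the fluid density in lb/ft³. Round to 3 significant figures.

Rearranging P = ρ·g·h for ρ: ρ = P/(g·h).
P = 0.0999 mmHg = 13.32 Pa; h = 4.32 ft = 1.317 m; g = 9.810 m/s².
ρ = 1.031 kg/m³
1.031 kg/m³ × (1 lb/ft³ / 16.02 kg/m³) = 0.06437 lb/ft³

0.0644 lb/ft³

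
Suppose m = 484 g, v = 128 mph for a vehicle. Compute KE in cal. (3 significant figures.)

189 cal

KE is given directly by: KE = ½mv².
m = 484 g = 0.4840 kg; v = 128 mph = 57.22 m/s.
KE = 792.4 J  (the unit combination reduces to kg·m²/s² = J)
792.4 J × (1 cal / 4.184 J) = 189.4 cal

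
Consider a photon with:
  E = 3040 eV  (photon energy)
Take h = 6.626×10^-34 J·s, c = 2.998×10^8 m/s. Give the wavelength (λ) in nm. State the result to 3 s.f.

Rearranging: λ = hc/E.
E = 3040 eV = 4.871×10^-16 J; h = 6.626×10^-34 J·s; c = 2.998×10^8 m/s.
λ = 4.078×10^-10 m
4.078×10^-10 m × (1 nm / 1.000×10^-9 m) = 0.4078 nm

0.408 nm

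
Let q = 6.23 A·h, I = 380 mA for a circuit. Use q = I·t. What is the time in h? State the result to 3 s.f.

16.4 h

Solving q = I·t for t: t = q/I.
q = 6.23 A·h = 22428 C; I = 380 mA = 0.3800 A.
t = 59021 s
59021 s × (1 h / 3600 s) = 16.39 h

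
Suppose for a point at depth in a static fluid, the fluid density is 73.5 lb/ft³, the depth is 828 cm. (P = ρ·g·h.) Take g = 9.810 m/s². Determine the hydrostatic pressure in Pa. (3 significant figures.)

Directly: P = ρgh.
ρ = 73.5 lb/ft³ = 1177 kg/m³; h = 828 cm = 8.280 m; g = 9.810 m/s².
P = 95633 Pa  (the unit combination reduces to kg/(m·s²) = Pa)

95600 Pa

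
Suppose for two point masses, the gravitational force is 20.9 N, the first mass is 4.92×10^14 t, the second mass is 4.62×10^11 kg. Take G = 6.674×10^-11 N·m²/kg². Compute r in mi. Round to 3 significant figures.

From Newton's law of gravitation: r = √(G·m₁m₂/F).
F = 20.9 N; m₁ = 4.92×10^14 t = 4.920×10^17 kg; m₂ = 4.62×10^11 kg; G = 6.674×10^-11 N·m²/kg².
r = 8.520×10^8 m
8.520×10^8 m × (1 mi / 1609 m) = 5.294×10^5 mi

5.29×10^5 mi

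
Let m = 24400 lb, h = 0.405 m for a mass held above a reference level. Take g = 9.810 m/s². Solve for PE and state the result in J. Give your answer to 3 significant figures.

PE is given directly by: PE = mgh.
m = 24400 lb = 11068 kg; h = 0.405 m; g = 9.810 m/s².
PE = 43972 J

44000 J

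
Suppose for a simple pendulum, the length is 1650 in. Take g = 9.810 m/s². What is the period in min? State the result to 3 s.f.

Directly: T = 2π√(L/g).
L = 1650 in = 41.91 m; g = 9.810 m/s².
T = 12.99 s
12.99 s × (1 min / 60.00 s) = 0.2164 min

0.216 min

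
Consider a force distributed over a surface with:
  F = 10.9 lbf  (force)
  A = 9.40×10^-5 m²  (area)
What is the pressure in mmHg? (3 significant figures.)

3870 mmHg

P is given directly by: P = F/A.
F = 10.9 lbf = 48.49 N; A = 9.40×10^-5 m².
P = 5.158×10^5 Pa
5.158×10^5 Pa × (1 mmHg / 133.3 Pa) = 3869 mmHg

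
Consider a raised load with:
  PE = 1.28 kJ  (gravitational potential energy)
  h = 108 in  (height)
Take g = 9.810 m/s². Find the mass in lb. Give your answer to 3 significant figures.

105 lb

Solving PE = m·g·h for m: m = PE/(g·h).
PE = 1.28 kJ = 1280 J; h = 108 in = 2.743 m; g = 9.810 m/s².
m = 47.56 kg
47.56 kg × (1 lb / 0.4536 kg) = 104.9 lb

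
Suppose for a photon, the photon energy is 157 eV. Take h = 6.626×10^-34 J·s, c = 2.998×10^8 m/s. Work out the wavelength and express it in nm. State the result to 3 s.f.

7.90 nm

Rearranging E = h·c/λ for λ: λ = hc/E.
E = 157 eV = 2.515×10^-17 J; h = 6.626×10^-34 J·s; c = 2.998×10^8 m/s.
λ = 7.897×10^-9 m
7.897×10^-9 m × (1 nm / 1.000×10^-9 m) = 7.897 nm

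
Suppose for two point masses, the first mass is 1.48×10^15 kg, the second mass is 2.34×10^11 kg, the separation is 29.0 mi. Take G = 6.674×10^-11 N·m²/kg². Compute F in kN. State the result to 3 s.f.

10600 kN

From Newton's law of gravitation: F = Gm₁m₂/r².
m₁ = 1.48×10^15 kg; m₂ = 2.34×10^11 kg; r = 29.0 mi = 46671 m; G = 6.674×10^-11 N·m²/kg².
F = 1.061×10^7 N  (the unit combination reduces to kg·m/s² = N)
1.061×10^7 N × (1 kN / 1000 N) = 10611 kN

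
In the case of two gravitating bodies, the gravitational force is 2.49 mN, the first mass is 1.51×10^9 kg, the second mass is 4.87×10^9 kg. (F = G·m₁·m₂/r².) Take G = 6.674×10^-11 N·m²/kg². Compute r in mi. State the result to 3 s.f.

276 mi

Rearranging F = G·m₁·m₂/r² for r: r = √(G·m₁m₂/F).
F = 2.49 mN = 0.002490 N; m₁ = 1.51×10^9 kg; m₂ = 4.87×10^9 kg; G = 6.674×10^-11 N·m²/kg².
r = 4.440×10^5 m
4.440×10^5 m × (1 mi / 1609 m) = 275.9 mi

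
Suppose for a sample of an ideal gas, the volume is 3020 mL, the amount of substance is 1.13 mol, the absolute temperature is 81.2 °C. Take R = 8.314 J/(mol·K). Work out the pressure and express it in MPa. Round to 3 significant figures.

1.10 MPa

Directly: P = nRT/V.
V = 3020 mL = 0.003020 m³; n = 1.13 mol; T = 81.2 °C = 354.3 K; R = 8.314 J/(mol·K).
P = 1.102×10^6 Pa
1.102×10^6 Pa × (1 MPa / 1.000×10^6 Pa) = 1.102 MPa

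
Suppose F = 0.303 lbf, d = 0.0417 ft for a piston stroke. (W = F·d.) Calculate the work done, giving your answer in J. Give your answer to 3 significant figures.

0.0171 J

Directly: W = F·d.
F = 0.303 lbf = 1.348 N; d = 0.0417 ft = 0.01271 m.
W = 0.01713 J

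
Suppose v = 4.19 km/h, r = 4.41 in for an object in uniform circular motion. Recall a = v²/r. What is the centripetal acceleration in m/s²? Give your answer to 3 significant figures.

a is given directly by: a = v²/r.
v = 4.19 km/h = 1.164 m/s; r = 4.41 in = 0.1120 m.
a = 12.09 m/s²

12.1 m/s²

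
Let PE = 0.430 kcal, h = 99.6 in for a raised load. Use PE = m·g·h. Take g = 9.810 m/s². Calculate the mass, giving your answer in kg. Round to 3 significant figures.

72.5 kg

Rearranging: m = PE/(g·h).
PE = 0.430 kcal = 1799 J; h = 99.6 in = 2.530 m; g = 9.810 m/s².
m = 72.49 kg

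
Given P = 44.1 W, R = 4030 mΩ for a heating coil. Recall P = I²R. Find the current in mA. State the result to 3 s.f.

Rearranging: I = √(P/R).
P = 44.1 W; R = 4030 mΩ = 4.030 Ω.
I = 3.308 A
3.308 A × (1 mA / 0.001000 A) = 3308 mA

3310 mA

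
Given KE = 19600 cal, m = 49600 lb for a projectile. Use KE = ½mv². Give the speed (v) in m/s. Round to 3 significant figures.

2.70 m/s

Rearranging KE = ½mv² for v: v = √(2·KE/m).
KE = 19600 cal = 82006 J; m = 49600 lb = 22498 kg.
v = 2.700 m/s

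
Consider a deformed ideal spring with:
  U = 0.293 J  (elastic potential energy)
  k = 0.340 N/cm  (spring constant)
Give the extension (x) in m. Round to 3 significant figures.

Rearranging U = ½k·x² for x: x = √(2U/k).
U = 0.293 J; k = 0.340 N/cm = 34.00 N/m.
x = 0.1313 m

0.131 m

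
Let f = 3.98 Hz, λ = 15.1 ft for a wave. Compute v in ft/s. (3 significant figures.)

Directly: v = fλ.
f = 3.98 Hz; λ = 15.1 ft = 4.602 m.
v = 18.32 m/s
18.32 m/s × (1 ft/s / 0.3048 m/s) = 60.10 ft/s

60.1 ft/s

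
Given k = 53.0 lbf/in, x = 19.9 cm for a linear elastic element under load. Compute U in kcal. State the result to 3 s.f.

0.0439 kcal

U is given directly by: U = ½kx².
k = 53.0 lbf/in = 9282 N/m; x = 19.9 cm = 0.1990 m.
U = 183.8 J
183.8 J × (1 kcal / 4184 J) = 0.04393 kcal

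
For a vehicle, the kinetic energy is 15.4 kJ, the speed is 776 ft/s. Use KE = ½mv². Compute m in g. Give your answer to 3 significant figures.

551 g

Solving KE = ½mv² for m: m = 2·KE/v².
KE = 15.4 kJ = 15400 J; v = 776 ft/s = 236.5 m/s.
m = 0.5506 kg
0.5506 kg × (1 g / 0.001000 kg) = 550.6 g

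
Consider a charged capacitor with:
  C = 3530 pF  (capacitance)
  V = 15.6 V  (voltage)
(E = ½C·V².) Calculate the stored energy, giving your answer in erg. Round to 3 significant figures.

Directly: E = ½CV².
C = 3530 pF = 3.530×10^-9 F; V = 15.6 V.
E = 4.295×10^-7 J
4.295×10^-7 J × (1 erg / 1.000×10^-7 J) = 4.295 erg

4.30 erg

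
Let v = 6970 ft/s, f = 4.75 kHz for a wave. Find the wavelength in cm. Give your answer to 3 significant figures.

44.7 cm

Solving v = f·λ for λ: λ = v/f.
v = 6970 ft/s = 2124 m/s; f = 4.75 kHz = 4750 Hz.
λ = 0.4473 m
0.4473 m × (1 cm / 0.01000 m) = 44.73 cm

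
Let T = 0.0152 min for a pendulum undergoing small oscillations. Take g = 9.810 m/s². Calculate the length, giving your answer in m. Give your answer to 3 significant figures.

0.207 m

Rearranging: L = g·(T/2π)².
T = 0.0152 min = 0.9120 s; g = 9.810 m/s².
L = 0.2067 m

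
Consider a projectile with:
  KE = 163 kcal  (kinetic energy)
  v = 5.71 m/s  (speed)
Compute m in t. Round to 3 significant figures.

Rearranging KE = ½mv² for m: m = 2·KE/v².
KE = 163 kcal = 6.820×10^5 J; v = 5.71 m/s.
m = 41835 kg
41835 kg × (1 t / 1000 kg) = 41.83 t

41.8 t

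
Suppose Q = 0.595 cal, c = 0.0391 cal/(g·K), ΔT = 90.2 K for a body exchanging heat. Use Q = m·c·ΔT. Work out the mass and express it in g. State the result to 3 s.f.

Rearranging Q = m·c·ΔT for m: m = Q/(c·ΔT).
Q = 0.595 cal = 2.489 J; c = 0.0391 cal/(g·K) = 163.6 J/(kg·K); ΔT = 90.2 K.
m = 1.687×10^-4 kg
1.687×10^-4 kg × (1 g / 0.001000 kg) = 0.1687 g

0.169 g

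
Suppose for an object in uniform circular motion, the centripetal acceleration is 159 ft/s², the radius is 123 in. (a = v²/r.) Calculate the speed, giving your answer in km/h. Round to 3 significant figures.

Solving a = v²/r for v: v = √(a·r).
a = 159 ft/s² = 48.46 m/s²; r = 123 in = 3.124 m.
v = 12.30 m/s
12.30 m/s × (1 km/h / 0.2778 m/s) = 44.30 km/h

44.3 km/h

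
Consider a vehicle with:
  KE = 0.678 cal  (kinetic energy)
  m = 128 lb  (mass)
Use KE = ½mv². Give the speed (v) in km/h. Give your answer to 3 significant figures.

1.13 km/h

Rearranging KE = ½mv² for v: v = √(2·KE/m).
KE = 0.678 cal = 2.837 J; m = 128 lb = 58.06 kg.
v = 0.3126 m/s
0.3126 m/s × (1 km/h / 0.2778 m/s) = 1.125 km/h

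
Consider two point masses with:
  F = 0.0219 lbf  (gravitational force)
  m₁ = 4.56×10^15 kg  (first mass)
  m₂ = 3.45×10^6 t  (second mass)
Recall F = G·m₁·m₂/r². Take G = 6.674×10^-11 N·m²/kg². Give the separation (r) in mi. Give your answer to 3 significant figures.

64500 mi

Rearranging: r = √(G·m₁m₂/F).
F = 0.0219 lbf = 0.09742 N; m₁ = 4.56×10^15 kg; m₂ = 3.45×10^6 t = 3.450×10^9 kg; G = 6.674×10^-11 N·m²/kg².
r = 1.038×10^8 m
1.038×10^8 m × (1 mi / 1609 m) = 64509 mi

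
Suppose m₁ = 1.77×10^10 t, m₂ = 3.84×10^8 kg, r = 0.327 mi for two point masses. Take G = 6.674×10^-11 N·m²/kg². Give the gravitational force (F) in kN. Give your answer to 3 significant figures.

1640 kN

From Newton's law of gravitation: F = Gm₁m₂/r².
m₁ = 1.77×10^10 t = 1.770×10^13 kg; m₂ = 3.84×10^8 kg; r = 0.327 mi = 526.3 m; G = 6.674×10^-11 N·m²/kg².
F = 1.638×10^6 N
1.638×10^6 N × (1 kN / 1000 N) = 1638 kN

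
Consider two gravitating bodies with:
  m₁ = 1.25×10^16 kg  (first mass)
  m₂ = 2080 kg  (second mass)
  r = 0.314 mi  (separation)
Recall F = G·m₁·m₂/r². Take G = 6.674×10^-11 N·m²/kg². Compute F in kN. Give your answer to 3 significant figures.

6.80 kN

F is given directly by: F = Gm₁m₂/r².
m₁ = 1.25×10^16 kg; m₂ = 2080 kg; r = 0.314 mi = 505.3 m; G = 6.674×10^-11 N·m²/kg².
F = 6795 N
6795 N × (1 kN / 1000 N) = 6.795 kN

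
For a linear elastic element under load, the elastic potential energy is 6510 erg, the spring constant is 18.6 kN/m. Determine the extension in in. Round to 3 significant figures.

Solving U = ½k·x² for x: x = √(2U/k).
U = 6510 erg = 6.510×10^-4 J; k = 18.6 kN/m = 18600 N/m.
x = 2.646×10^-4 m
2.646×10^-4 m × (1 in / 0.02540 m) = 0.01042 in

0.0104 in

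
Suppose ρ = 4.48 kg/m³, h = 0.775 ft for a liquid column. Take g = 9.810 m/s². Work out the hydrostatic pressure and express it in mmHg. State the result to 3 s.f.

Directly: P = ρgh.
ρ = 4.48 kg/m³; h = 0.775 ft = 0.2362 m; g = 9.810 m/s².
P = 10.38 Pa
10.38 Pa × (1 mmHg / 133.3 Pa) = 0.07787 mmHg

0.0779 mmHg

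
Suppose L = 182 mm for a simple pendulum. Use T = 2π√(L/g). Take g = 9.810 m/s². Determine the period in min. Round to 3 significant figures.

0.0143 min

T is given directly by: T = 2π√(L/g).
L = 182 mm = 0.1820 m; g = 9.810 m/s².
T = 0.8558 s
0.8558 s × (1 min / 60.00 s) = 0.01426 min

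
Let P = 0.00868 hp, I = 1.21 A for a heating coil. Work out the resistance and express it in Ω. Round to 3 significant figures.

4.42 Ω

Solving P = I²R for R: R = P/I².
P = 0.00868 hp = 6.473 W; I = 1.21 A.
R = 4.421 Ω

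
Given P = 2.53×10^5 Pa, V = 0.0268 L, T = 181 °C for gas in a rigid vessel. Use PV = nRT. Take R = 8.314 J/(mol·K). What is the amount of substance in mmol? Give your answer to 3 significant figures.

Rearranging: n = PV/(RT).
P = 2.53×10^5 Pa; V = 0.0268 L = 2.680×10^-5 m³; T = 181 °C = 454.1 K; R = 8.314 J/(mol·K).
n = 0.001796 mol
0.001796 mol × (1 mmol / 0.001000 mol) = 1.796 mmol

1.80 mmol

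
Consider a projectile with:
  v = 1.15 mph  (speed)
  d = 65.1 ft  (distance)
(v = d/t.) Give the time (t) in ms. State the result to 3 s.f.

38600 ms

Solving v = d/t for t: t = d/v.
v = 1.15 mph = 0.5141 m/s; d = 65.1 ft = 19.84 m.
t = 38.60 s
38.60 s × (1 ms / 0.001000 s) = 38597 ms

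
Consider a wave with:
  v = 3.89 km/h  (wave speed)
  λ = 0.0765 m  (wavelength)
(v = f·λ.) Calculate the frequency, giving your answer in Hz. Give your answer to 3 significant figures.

Rearranging: f = v/λ.
v = 3.89 km/h = 1.081 m/s; λ = 0.0765 m.
f = 14.12 Hz

14.1 Hz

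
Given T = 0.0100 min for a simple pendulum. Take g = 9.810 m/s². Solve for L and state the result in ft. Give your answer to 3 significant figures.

Solving T = 2π√(L/g) for L: L = g·(T/2π)².
T = 0.0100 min = 0.6000 s; g = 9.810 m/s².
L = 0.08946 m
0.08946 m × (1 ft / 0.3048 m) = 0.2935 ft

0.293 ft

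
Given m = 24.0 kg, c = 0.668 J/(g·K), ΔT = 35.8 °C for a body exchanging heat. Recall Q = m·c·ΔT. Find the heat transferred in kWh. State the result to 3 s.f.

Q is given directly by: Q = mcΔT.
m = 24.0 kg; c = 0.668 J/(g·K) = 668.0 J/(kg·K); ΔT = 35.8 °C = 35.80 K.
Q = 5.739×10^5 J  (the unit combination reduces to kg·m²/s² = J)
5.739×10^5 J × (1 kWh / 3.600×10^6 J) = 0.1594 kWh

0.159 kWh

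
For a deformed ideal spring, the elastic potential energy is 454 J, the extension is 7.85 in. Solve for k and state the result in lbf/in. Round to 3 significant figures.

130 lbf/in

Solving U = ½k·x² for k: k = 2U/x².
U = 454 J; x = 7.85 in = 0.1994 m.
k = 22839 N/m
22839 N/m × (1 lbf/in / 175.1 N/m) = 130.4 lbf/in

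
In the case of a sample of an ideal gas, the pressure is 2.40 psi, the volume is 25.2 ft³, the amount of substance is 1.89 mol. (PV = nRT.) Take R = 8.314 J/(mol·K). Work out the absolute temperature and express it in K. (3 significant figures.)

Rearranging: T = PV/(nR).
P = 2.40 psi = 16547 Pa; V = 25.2 ft³ = 0.7136 m³; n = 1.89 mol; R = 8.314 J/(mol·K).
T = 751.5 K

751 K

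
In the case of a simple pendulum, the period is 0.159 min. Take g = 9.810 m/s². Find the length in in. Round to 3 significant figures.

890 in

Solving T = 2π√(L/g) for L: L = g·(T/2π)².
T = 0.159 min = 9.540 s; g = 9.810 m/s².
L = 22.62 m
22.62 m × (1 in / 0.02540 m) = 890.4 in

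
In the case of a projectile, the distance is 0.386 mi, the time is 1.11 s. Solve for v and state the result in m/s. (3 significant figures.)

Directly: v = d/t.
d = 0.386 mi = 621.2 m; t = 1.11 s.
v = 559.6 m/s

560 m/s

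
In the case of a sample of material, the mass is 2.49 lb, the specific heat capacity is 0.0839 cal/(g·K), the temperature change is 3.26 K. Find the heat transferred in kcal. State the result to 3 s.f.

0.309 kcal

Directly: Q = mcΔT.
m = 2.49 lb = 1.129 kg; c = 0.0839 cal/(g·K) = 351.0 J/(kg·K); ΔT = 3.26 K.
Q = 1293 J
1293 J × (1 kcal / 4184 J) = 0.3089 kcal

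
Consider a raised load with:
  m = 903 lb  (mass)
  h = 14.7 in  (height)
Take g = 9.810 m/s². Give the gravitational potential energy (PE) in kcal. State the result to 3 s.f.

0.359 kcal

PE is given directly by: PE = mgh.
m = 903 lb = 409.6 kg; h = 14.7 in = 0.3734 m; g = 9.810 m/s².
PE = 1500 J
1500 J × (1 kcal / 4184 J) = 0.3586 kcal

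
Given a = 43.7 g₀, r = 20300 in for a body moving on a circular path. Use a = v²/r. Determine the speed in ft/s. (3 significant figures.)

1540 ft/s

Rearranging a = v²/r for v: v = √(a·r).
a = 43.7 g₀ = 428.6 m/s²; r = 20300 in = 515.6 m.
v = 470.1 m/s
470.1 m/s × (1 ft/s / 0.3048 m/s) = 1542 ft/s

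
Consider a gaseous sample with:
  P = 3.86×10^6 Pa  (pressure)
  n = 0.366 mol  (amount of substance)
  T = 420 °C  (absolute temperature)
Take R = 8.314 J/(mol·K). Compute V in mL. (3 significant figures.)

546 mL

From the ideal-gas law: V = nRT/P.
P = 3.86×10^6 Pa; n = 0.366 mol; T = 420 °C = 693.1 K; R = 8.314 J/(mol·K).
V = 5.464×10^-4 m³
5.464×10^-4 m³ × (1 mL / 1.000×10^-6 m³) = 546.4 mL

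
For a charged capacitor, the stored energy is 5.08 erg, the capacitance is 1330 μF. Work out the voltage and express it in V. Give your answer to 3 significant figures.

0.0276 V

Rearranging: V = √(2E/C).
E = 5.08 erg = 5.080×10^-7 J; C = 1330 μF = 0.001330 F.
V = 0.02764 V  (the unit combination reduces to kg·m²/(A·s³) = V)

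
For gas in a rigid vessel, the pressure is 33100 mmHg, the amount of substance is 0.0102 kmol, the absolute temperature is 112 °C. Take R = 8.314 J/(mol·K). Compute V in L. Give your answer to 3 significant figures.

From the ideal-gas law: V = nRT/P.
P = 33100 mmHg = 4.413×10^6 Pa; n = 0.0102 kmol = 10.20 mol; T = 112 °C = 385.1 K; R = 8.314 J/(mol·K).
V = 0.007401 m³
0.007401 m³ × (1 L / 0.001000 m³) = 7.401 L

7.40 L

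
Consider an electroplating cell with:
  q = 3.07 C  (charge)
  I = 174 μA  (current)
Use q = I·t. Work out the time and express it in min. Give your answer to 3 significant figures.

Rearranging q = I·t for t: t = q/I.
q = 3.07 C; I = 174 μA = 1.740×10^-4 A.
t = 17644 s
17644 s × (1 min / 60.00 s) = 294.1 min

294 min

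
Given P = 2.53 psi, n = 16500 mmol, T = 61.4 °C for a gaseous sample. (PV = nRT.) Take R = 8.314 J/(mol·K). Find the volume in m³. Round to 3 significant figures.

From the ideal-gas law: V = nRT/P.
P = 2.53 psi = 17444 Pa; n = 16500 mmol = 16.50 mol; T = 61.4 °C = 334.5 K; R = 8.314 J/(mol·K).
V = 2.631 m³

2.63 m³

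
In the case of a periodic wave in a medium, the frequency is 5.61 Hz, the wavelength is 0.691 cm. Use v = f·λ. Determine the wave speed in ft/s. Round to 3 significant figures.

v is given directly by: v = fλ.
f = 5.61 Hz; λ = 0.691 cm = 0.006910 m.
v = 0.03877 m/s
0.03877 m/s × (1 ft/s / 0.3048 m/s) = 0.1272 ft/s

0.127 ft/s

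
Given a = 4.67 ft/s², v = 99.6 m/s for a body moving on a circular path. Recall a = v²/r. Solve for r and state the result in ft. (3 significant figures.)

Rearranging a = v²/r for r: r = v²/a.
a = 4.67 ft/s² = 1.423 m/s²; v = 99.6 m/s.
r = 6969 m
6969 m × (1 ft / 0.3048 m) = 22865 ft

22900 ft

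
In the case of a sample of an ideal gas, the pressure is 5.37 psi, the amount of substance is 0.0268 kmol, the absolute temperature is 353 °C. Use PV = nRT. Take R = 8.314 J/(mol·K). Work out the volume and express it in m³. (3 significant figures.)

3.77 m³

Solving PV = nRT for V: V = nRT/P.
P = 5.37 psi = 37025 Pa; n = 0.0268 kmol = 26.80 mol; T = 353 °C = 626.1 K; R = 8.314 J/(mol·K).
V = 3.768 m³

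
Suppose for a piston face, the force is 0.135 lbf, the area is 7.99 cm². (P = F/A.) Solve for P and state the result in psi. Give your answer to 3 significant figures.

Directly: P = F/A.
F = 0.135 lbf = 0.6005 N; A = 7.99 cm² = 7.990×10^-4 m².
P = 751.6 Pa
751.6 Pa × (1 psi / 6895 Pa) = 0.1090 psi

0.109 psi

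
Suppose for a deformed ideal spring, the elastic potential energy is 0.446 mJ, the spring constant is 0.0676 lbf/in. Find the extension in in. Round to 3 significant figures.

0.342 in

Solving U = ½k·x² for x: x = √(2U/k).
U = 0.446 mJ = 4.460×10^-4 J; k = 0.0676 lbf/in = 11.84 N/m.
x = 0.008680 m
0.008680 m × (1 in / 0.02540 m) = 0.3417 in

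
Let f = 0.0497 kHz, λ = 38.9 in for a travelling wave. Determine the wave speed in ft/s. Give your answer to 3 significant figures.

Directly: v = fλ.
f = 0.0497 kHz = 49.70 Hz; λ = 38.9 in = 0.9881 m.
v = 49.11 m/s
49.11 m/s × (1 ft/s / 0.3048 m/s) = 161.1 ft/s

161 ft/s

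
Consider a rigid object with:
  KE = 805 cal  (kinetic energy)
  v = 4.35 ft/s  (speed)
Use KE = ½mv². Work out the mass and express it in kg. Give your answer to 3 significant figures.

3830 kg

Solving KE = ½mv² for m: m = 2·KE/v².
KE = 805 cal = 3368 J; v = 4.35 ft/s = 1.326 m/s.
m = 3832 kg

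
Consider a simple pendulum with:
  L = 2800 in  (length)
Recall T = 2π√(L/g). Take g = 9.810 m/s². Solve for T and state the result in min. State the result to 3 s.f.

0.282 min

Directly: T = 2π√(L/g).
L = 2800 in = 71.12 m; g = 9.810 m/s².
T = 16.92 s
16.92 s × (1 min / 60.00 s) = 0.2820 min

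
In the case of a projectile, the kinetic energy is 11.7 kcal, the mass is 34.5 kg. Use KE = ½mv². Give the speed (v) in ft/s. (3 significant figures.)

175 ft/s

Rearranging KE = ½mv² for v: v = √(2·KE/m).
KE = 11.7 kcal = 48953 J; m = 34.5 kg.
v = 53.27 m/s
53.27 m/s × (1 ft/s / 0.3048 m/s) = 174.8 ft/s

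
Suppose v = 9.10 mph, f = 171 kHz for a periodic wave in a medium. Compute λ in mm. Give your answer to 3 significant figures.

0.0238 mm

Solving v = f·λ for λ: λ = v/f.
v = 9.10 mph = 4.068 m/s; f = 171 kHz = 1.710×10^5 Hz.
λ = 2.379×10^-5 m
2.379×10^-5 m × (1 mm / 0.001000 m) = 0.02379 mm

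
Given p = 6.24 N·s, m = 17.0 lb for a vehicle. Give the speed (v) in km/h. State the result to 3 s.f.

2.91 km/h

Rearranging: v = p/m.
p = 6.24 N·s = 6.240 kg·m/s; m = 17.0 lb = 7.711 kg.
v = 0.8092 m/s
0.8092 m/s × (1 km/h / 0.2778 m/s) = 2.913 km/h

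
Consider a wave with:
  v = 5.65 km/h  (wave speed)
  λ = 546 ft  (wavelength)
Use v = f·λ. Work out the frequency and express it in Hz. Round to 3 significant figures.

Solving v = f·λ for f: f = v/λ.
v = 5.65 km/h = 1.569 m/s; λ = 546 ft = 166.4 m.
f = 0.009431 Hz

0.00943 Hz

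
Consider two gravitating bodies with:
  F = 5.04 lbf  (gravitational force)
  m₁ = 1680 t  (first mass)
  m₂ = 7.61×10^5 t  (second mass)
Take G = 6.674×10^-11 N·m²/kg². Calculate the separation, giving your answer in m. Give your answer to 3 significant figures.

61.7 m

Solving F = G·m₁·m₂/r² for r: r = √(G·m₁m₂/F).
F = 5.04 lbf = 22.42 N; m₁ = 1680 t = 1.680×10^6 kg; m₂ = 7.61×10^5 t = 7.610×10^8 kg; G = 6.674×10^-11 N·m²/kg².
r = 61.69 m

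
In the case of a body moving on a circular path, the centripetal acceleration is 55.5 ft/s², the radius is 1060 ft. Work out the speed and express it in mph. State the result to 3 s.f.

165 mph

Rearranging a = v²/r for v: v = √(a·r).
a = 55.5 ft/s² = 16.92 m/s²; r = 1060 ft = 323.1 m.
v = 73.93 m/s
73.93 m/s × (1 mph / 0.4470 m/s) = 165.4 mph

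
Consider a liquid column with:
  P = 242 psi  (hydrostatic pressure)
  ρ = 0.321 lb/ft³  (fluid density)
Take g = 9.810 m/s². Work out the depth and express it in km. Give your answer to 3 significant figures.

Rearranging P = ρ·g·h for h: h = P/(ρ·g).
P = 242 psi = 1.669×10^6 Pa; ρ = 0.321 lb/ft³ = 5.142 kg/m³; g = 9.810 m/s².
h = 33078 m
33078 m × (1 km / 1000 m) = 33.08 km

33.1 km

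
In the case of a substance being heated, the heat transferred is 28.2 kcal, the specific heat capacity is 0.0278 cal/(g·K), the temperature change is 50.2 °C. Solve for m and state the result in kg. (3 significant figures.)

Rearranging: m = Q/(c·ΔT).
Q = 28.2 kcal = 1.180×10^5 J; c = 0.0278 cal/(g·K) = 116.3 J/(kg·K); ΔT = 50.2 °C = 50.20 K.
m = 20.21 kg

20.2 kg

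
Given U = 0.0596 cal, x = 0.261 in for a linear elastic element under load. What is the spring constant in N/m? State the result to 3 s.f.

11300 N/m

Rearranging: k = 2U/x².
U = 0.0596 cal = 0.2494 J; x = 0.261 in = 0.006629 m.
k = 11348 N/m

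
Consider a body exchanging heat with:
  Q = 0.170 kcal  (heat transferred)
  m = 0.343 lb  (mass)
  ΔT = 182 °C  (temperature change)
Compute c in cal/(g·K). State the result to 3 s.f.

Solving Q = m·c·ΔT for c: c = Q/(m·ΔT).
Q = 0.170 kcal = 711.3 J; m = 0.343 lb = 0.1556 kg; ΔT = 182 °C = 182.0 K.
c = 25.12 J/(kg·K)
25.12 J/(kg·K) × (1 cal/(g·K) / 4184 J/(kg·K)) = 0.006004 cal/(g·K)

0.00600 cal/(g·K)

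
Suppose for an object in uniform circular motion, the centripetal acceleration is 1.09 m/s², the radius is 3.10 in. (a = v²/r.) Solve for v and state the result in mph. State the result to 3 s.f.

0.655 mph

Rearranging: v = √(a·r).
a = 1.09 m/s²; r = 3.10 in = 0.07874 m.
v = 0.2930 m/s
0.2930 m/s × (1 mph / 0.4470 m/s) = 0.6553 mph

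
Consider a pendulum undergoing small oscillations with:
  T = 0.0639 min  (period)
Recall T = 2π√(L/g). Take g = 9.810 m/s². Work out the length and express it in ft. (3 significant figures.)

Rearranging: L = g·(T/2π)².
T = 0.0639 min = 3.834 s; g = 9.810 m/s².
L = 3.653 m
3.653 m × (1 ft / 0.3048 m) = 11.98 ft

12.0 ft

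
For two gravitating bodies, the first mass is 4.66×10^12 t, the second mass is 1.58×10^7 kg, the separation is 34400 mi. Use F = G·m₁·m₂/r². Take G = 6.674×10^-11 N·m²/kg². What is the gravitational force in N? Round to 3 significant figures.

F is given directly by: F = Gm₁m₂/r².
m₁ = 4.66×10^12 t = 4.660×10^15 kg; m₂ = 1.58×10^7 kg; r = 34400 mi = 5.536×10^7 m; G = 6.674×10^-11 N·m²/kg².
F = 0.001603 N

0.00160 N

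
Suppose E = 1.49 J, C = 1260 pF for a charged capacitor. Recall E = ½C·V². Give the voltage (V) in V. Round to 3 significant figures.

48600 V

Rearranging E = ½C·V² for V: V = √(2E/C).
E = 1.49 J; C = 1260 pF = 1.260×10^-9 F.
V = 48632 V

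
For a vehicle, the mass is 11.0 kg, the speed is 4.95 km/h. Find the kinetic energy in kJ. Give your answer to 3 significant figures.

Directly: KE = ½mv².
m = 11.0 kg; v = 4.95 km/h = 1.375 m/s.
KE = 10.40 J
10.40 J × (1 kJ / 1000 J) = 0.01040 kJ

0.0104 kJ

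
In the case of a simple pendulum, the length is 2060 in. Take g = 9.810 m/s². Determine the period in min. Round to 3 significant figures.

Directly: T = 2π√(L/g).
L = 2060 in = 52.32 m; g = 9.810 m/s².
T = 14.51 s
14.51 s × (1 min / 60.00 s) = 0.2418 min

0.242 min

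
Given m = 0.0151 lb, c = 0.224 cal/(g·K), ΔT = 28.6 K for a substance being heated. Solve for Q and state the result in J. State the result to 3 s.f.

Directly: Q = mcΔT.
m = 0.0151 lb = 0.006849 kg; c = 0.224 cal/(g·K) = 937.2 J/(kg·K); ΔT = 28.6 K.
Q = 183.6 J  (the unit combination reduces to kg·m²/s² = J)

184 J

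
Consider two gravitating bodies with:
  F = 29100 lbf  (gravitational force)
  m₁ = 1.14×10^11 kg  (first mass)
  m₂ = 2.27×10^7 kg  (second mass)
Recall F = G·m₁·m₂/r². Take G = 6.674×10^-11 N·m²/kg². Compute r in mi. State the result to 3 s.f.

0.0227 mi

From Newton's law of gravitation: r = √(G·m₁m₂/F).
F = 29100 lbf = 1.294×10^5 N; m₁ = 1.14×10^11 kg; m₂ = 2.27×10^7 kg; G = 6.674×10^-11 N·m²/kg².
r = 36.53 m
36.53 m × (1 mi / 1609 m) = 0.02270 mi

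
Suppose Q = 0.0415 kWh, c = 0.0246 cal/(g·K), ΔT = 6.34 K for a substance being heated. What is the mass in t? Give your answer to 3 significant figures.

Rearranging Q = m·c·ΔT for m: m = Q/(c·ΔT).
Q = 0.0415 kWh = 1.494×10^5 J; c = 0.0246 cal/(g·K) = 102.9 J/(kg·K); ΔT = 6.34 K.
m = 228.9 kg
228.9 kg × (1 t / 1000 kg) = 0.2289 t

0.229 t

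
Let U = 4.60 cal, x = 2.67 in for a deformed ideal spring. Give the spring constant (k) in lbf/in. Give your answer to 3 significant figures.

47.8 lbf/in

Rearranging: k = 2U/x².
U = 4.60 cal = 19.25 J; x = 2.67 in = 0.06782 m.
k = 8369 N/m
8369 N/m × (1 lbf/in / 175.1 N/m) = 47.79 lbf/in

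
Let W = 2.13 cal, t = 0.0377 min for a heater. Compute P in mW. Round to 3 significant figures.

Directly: P = W/t.
W = 2.13 cal = 8.912 J; t = 0.0377 min = 2.262 s.
P = 3.940 W  (the unit combination reduces to kg·m²/s³ = W)
3.940 W × (1 mW / 0.001000 W) = 3940 mW

3940 mW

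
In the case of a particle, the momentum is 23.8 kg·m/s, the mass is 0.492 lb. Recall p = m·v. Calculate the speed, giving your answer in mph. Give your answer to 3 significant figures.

239 mph

Rearranging p = m·v for v: v = p/m.
p = 23.8 kg·m/s; m = 0.492 lb = 0.2232 kg.
v = 106.6 m/s
106.6 m/s × (1 mph / 0.4470 m/s) = 238.6 mph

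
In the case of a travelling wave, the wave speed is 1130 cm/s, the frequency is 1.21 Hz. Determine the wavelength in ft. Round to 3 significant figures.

30.6 ft

Solving v = f·λ for λ: λ = v/f.
v = 1130 cm/s = 11.30 m/s; f = 1.21 Hz.
λ = 9.339 m
9.339 m × (1 ft / 0.3048 m) = 30.64 ft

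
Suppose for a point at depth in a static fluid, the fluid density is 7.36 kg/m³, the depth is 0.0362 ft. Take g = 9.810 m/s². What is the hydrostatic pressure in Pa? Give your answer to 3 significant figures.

P is given directly by: P = ρgh.
ρ = 7.36 kg/m³; h = 0.0362 ft = 0.01103 m; g = 9.810 m/s².
P = 0.7967 Pa

0.797 Pa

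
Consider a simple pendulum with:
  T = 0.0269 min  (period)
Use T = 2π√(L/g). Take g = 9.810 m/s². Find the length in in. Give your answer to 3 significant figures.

25.5 in

Rearranging: L = g·(T/2π)².
T = 0.0269 min = 1.614 s; g = 9.810 m/s².
L = 0.6473 m
0.6473 m × (1 in / 0.02540 m) = 25.48 in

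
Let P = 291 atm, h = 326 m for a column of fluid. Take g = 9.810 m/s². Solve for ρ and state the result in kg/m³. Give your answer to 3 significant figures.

Solving P = ρ·g·h for ρ: ρ = P/(g·h).
P = 291 atm = 2.949×10^7 Pa; h = 326 m; g = 9.810 m/s².
ρ = 9220 kg/m³

9220 kg/m³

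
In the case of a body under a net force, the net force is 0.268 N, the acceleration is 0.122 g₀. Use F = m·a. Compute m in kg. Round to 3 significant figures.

0.224 kg

Solving F = m·a for m: m = F/a.
F = 0.268 N; a = 0.122 g₀ = 1.196 m/s².
m = 0.2240 kg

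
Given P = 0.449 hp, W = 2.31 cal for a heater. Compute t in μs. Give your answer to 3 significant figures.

Rearranging P = W/t for t: t = W/P.
P = 0.449 hp = 334.8 W; W = 2.31 cal = 9.665 J.
t = 0.02887 s
0.02887 s × (1 μs / 1.000×10^-6 s) = 28866 μs

28900 μs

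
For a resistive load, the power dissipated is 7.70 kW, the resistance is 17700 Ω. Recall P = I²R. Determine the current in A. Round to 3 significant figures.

0.660 A

Rearranging: I = √(P/R).
P = 7.70 kW = 7700 W; R = 17700 Ω.
I = 0.6596 A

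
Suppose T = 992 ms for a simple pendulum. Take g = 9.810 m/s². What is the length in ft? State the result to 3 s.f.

0.802 ft

Rearranging T = 2π√(L/g) for L: L = g·(T/2π)².
T = 992 ms = 0.9920 s; g = 9.810 m/s².
L = 0.2445 m
0.2445 m × (1 ft / 0.3048 m) = 0.8023 ft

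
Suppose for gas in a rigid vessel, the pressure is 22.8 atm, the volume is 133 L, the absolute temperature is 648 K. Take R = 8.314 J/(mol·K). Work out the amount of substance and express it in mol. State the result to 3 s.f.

57.0 mol

From the ideal-gas law: n = PV/(RT).
P = 22.8 atm = 2.310×10^6 Pa; V = 133 L = 0.1330 m³; T = 648 K; R = 8.314 J/(mol·K).
n = 57.03 mol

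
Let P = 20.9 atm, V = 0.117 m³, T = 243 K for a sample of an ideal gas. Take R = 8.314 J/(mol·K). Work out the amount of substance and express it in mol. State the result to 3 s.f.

123 mol

From the ideal-gas law: n = PV/(RT).
P = 20.9 atm = 2.118×10^6 Pa; V = 0.117 m³; T = 243 K; R = 8.314 J/(mol·K).
n = 122.6 mol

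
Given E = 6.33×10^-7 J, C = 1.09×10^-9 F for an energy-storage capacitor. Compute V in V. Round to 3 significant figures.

Rearranging: V = √(2E/C).
E = 6.33×10^-7 J; C = 1.09×10^-9 F.
V = 34.08 V  (the unit combination reduces to kg·m²/(A·s³) = V)

34.1 V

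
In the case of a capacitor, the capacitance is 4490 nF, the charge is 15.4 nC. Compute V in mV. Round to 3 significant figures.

Rearranging C = Q/V for V: V = Q/C.
C = 4490 nF = 4.490×10^-6 F; Q = 15.4 nC = 1.540×10^-8 C.
V = 0.003430 V  (the unit combination reduces to kg·m²/(A·s³) = V)
0.003430 V × (1 mV / 0.001000 V) = 3.430 mV

3.43 mV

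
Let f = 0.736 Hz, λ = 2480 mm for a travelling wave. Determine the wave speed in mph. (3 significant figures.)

v is given directly by: v = fλ.
f = 0.736 Hz; λ = 2480 mm = 2.480 m.
v = 1.825 m/s
1.825 m/s × (1 mph / 0.4470 m/s) = 4.083 mph

4.08 mph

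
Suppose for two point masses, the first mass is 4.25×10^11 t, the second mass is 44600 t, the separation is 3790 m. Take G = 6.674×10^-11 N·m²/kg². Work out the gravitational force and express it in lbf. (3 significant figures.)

F is given directly by: F = Gm₁m₂/r².
m₁ = 4.25×10^11 t = 4.250×10^14 kg; m₂ = 44600 t = 4.460×10^7 kg; r = 3790 m; G = 6.674×10^-11 N·m²/kg².
F = 88071 N
88071 N × (1 lbf / 4.448 N) = 19799 lbf

19800 lbf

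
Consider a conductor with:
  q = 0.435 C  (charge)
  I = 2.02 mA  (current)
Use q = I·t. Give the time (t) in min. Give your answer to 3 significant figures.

Rearranging: t = q/I.
q = 0.435 C; I = 2.02 mA = 0.002020 A.
t = 215.3 s
215.3 s × (1 min / 60.00 s) = 3.589 min

3.59 min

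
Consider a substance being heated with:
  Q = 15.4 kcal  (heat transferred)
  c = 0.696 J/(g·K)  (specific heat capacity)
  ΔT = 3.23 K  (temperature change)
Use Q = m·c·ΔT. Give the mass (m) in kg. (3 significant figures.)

Rearranging: m = Q/(c·ΔT).
Q = 15.4 kcal = 64434 J; c = 0.696 J/(g·K) = 696.0 J/(kg·K); ΔT = 3.23 K.
m = 28.66 kg

28.7 kg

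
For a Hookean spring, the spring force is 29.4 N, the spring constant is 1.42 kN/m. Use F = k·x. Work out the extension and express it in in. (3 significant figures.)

0.815 in

Rearranging: x = F/k.
F = 29.4 N; k = 1.42 kN/m = 1420 N/m.
x = 0.02070 m
0.02070 m × (1 in / 0.02540 m) = 0.8151 in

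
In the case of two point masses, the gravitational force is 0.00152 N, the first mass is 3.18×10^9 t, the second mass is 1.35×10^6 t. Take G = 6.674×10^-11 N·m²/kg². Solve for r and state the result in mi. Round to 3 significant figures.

From Newton's law of gravitation: r = √(G·m₁m₂/F).
F = 0.00152 N; m₁ = 3.18×10^9 t = 3.180×10^12 kg; m₂ = 1.35×10^6 t = 1.350×10^9 kg; G = 6.674×10^-11 N·m²/kg².
r = 1.373×10^7 m
1.373×10^7 m × (1 mi / 1609 m) = 8531 mi

8530 mi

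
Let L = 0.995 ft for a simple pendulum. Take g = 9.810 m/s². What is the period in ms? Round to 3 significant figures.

Directly: T = 2π√(L/g).
L = 0.995 ft = 0.3033 m; g = 9.810 m/s².
T = 1.105 s
1.105 s × (1 ms / 0.001000 s) = 1105 ms

1100 ms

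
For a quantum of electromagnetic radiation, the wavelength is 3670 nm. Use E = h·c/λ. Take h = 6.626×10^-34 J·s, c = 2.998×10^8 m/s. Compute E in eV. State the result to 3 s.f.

0.338 eV

E is given directly by: E = hc/λ.
λ = 3670 nm = 3.670×10^-6 m; h = 6.626×10^-34 J·s; c = 2.998×10^8 m/s.
E = 5.413×10^-20 J
5.413×10^-20 J × (1 eV / 1.602×10^-19 J) = 0.3378 eV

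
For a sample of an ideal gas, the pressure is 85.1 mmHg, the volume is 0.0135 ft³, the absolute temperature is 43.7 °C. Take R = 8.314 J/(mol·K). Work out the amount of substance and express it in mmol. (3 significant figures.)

From the ideal-gas law: n = PV/(RT).
P = 85.1 mmHg = 11346 Pa; V = 0.0135 ft³ = 3.823×10^-4 m³; T = 43.7 °C = 316.8 K; R = 8.314 J/(mol·K).
n = 0.001646 mol
0.001646 mol × (1 mmol / 0.001000 mol) = 1.646 mmol

1.65 mmol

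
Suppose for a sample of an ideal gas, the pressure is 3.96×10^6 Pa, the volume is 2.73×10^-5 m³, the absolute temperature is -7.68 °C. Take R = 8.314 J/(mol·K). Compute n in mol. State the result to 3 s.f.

Solving PV = nRT for n: n = PV/(RT).
P = 3.96×10^6 Pa; V = 2.73×10^-5 m³; T = -7.68 °C = 265.5 K; R = 8.314 J/(mol·K).
n = 0.04898 mol

0.0490 mol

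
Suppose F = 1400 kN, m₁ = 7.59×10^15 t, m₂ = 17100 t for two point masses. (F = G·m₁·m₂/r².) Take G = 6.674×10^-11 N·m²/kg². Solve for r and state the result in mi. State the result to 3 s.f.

Rearranging: r = √(G·m₁m₂/F).
F = 1400 kN = 1.400×10^6 N; m₁ = 7.59×10^15 t = 7.590×10^18 kg; m₂ = 17100 t = 1.710×10^7 kg; G = 6.674×10^-11 N·m²/kg².
r = 78659 m
78659 m × (1 mi / 1609 m) = 48.88 mi

48.9 mi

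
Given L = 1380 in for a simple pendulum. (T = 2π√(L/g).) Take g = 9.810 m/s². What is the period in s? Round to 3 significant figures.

Directly: T = 2π√(L/g).
L = 1380 in = 35.05 m; g = 9.810 m/s².
T = 11.88 s

11.9 s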